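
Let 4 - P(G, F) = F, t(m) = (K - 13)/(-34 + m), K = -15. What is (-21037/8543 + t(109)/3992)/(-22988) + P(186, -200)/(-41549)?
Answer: -2933277430589801/610750702475142600 ≈ -0.0048027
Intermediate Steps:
t(m) = -28/(-34 + m) (t(m) = (-15 - 13)/(-34 + m) = -28/(-34 + m))
P(G, F) = 4 - F
(-21037/8543 + t(109)/3992)/(-22988) + P(186, -200)/(-41549) = (-21037/8543 - 28/(-34 + 109)/3992)/(-22988) + (4 - 1*(-200))/(-41549) = (-21037*1/8543 - 28/75*(1/3992))*(-1/22988) + (4 + 200)*(-1/41549) = (-21037/8543 - 28*1/75*(1/3992))*(-1/22988) + 204*(-1/41549) = (-21037/8543 - 28/75*1/3992)*(-1/22988) - 204/41549 = (-21037/8543 - 7/74850)*(-1/22988) - 204/41549 = -1574679251/639443550*(-1/22988) - 204/41549 = 1574679251/14699528327400 - 204/41549 = -2933277430589801/610750702475142600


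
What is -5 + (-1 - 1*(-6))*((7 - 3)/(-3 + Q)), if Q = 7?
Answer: 0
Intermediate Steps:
-5 + (-1 - 1*(-6))*((7 - 3)/(-3 + Q)) = -5 + (-1 - 1*(-6))*((7 - 3)/(-3 + 7)) = -5 + (-1 + 6)*(4/4) = -5 + 5*(4*(1/4)) = -5 + 5*1 = -5 + 5 = 0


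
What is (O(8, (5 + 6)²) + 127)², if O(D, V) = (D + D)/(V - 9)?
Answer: 792100/49 ≈ 16165.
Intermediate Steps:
O(D, V) = 2*D/(-9 + V) (O(D, V) = (2*D)/(-9 + V) = 2*D/(-9 + V))
(O(8, (5 + 6)²) + 127)² = (2*8/(-9 + (5 + 6)²) + 127)² = (2*8/(-9 + 11²) + 127)² = (2*8/(-9 + 121) + 127)² = (2*8/112 + 127)² = (2*8*(1/112) + 127)² = (⅐ + 127)² = (890/7)² = 792100/49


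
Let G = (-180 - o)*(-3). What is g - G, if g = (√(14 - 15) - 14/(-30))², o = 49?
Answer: -154751/225 + 14*I/15 ≈ -687.78 + 0.93333*I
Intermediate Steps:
G = 687 (G = (-180 - 1*49)*(-3) = (-180 - 49)*(-3) = -229*(-3) = 687)
g = (7/15 + I)² (g = (√(-1) - 14*(-1/30))² = (I + 7/15)² = (7/15 + I)² ≈ -0.78222 + 0.93333*I)
g - G = (-176/225 + 14*I/15) - 1*687 = (-176/225 + 14*I/15) - 687 = -154751/225 + 14*I/15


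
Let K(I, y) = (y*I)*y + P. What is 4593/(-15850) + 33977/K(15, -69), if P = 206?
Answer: 209580197/1135192850 ≈ 0.18462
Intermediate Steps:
K(I, y) = 206 + I*y**2 (K(I, y) = (y*I)*y + 206 = (I*y)*y + 206 = I*y**2 + 206 = 206 + I*y**2)
4593/(-15850) + 33977/K(15, -69) = 4593/(-15850) + 33977/(206 + 15*(-69)**2) = 4593*(-1/15850) + 33977/(206 + 15*4761) = -4593/15850 + 33977/(206 + 71415) = -4593/15850 + 33977/71621 = 209580197/1135192850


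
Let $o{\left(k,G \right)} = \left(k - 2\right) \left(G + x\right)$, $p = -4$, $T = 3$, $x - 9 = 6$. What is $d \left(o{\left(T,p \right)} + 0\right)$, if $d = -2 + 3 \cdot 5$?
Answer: $143$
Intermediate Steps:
$x = 15$ ($x = 9 + 6 = 15$)
$o{\left(k,G \right)} = \left(-2 + k\right) \left(15 + G\right)$ ($o{\left(k,G \right)} = \left(k - 2\right) \left(G + 15\right) = \left(-2 + k\right) \left(15 + G\right)$)
$d = 13$ ($d = -2 + 15 = 13$)
$d \left(o{\left(T,p \right)} + 0\right) = 13 \left(\left(-30 - -8 + 15 \cdot 3 - 12\right) + 0\right) = 13 \left(\left(-30 + 8 + 45 - 12\right) + 0\right) = 13 \left(11 + 0\right) = 13 \cdot 11 = 143$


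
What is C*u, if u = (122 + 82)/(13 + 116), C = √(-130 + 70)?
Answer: 136*I*√15/43 ≈ 12.249*I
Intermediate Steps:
C = 2*I*√15 (C = √(-60) = 2*I*√15 ≈ 7.746*I)
u = 68/43 (u = 204/129 = 204*(1/129) = 68/43 ≈ 1.5814)
C*u = (2*I*√15)*(68/43) = 136*I*√15/43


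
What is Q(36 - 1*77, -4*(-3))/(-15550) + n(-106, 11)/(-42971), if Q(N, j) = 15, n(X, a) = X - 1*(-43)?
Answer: 67017/133639810 ≈ 0.00050147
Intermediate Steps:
n(X, a) = 43 + X (n(X, a) = X + 43 = 43 + X)
Q(36 - 1*77, -4*(-3))/(-15550) + n(-106, 11)/(-42971) = 15/(-15550) + (43 - 106)/(-42971) = 15*(-1/15550) - 63*(-1/42971) = -3/3110 + 63/42971 = 67017/133639810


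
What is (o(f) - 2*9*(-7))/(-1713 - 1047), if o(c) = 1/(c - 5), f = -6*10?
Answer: -8189/179400 ≈ -0.045647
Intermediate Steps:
f = -60
o(c) = 1/(-5 + c)
(o(f) - 2*9*(-7))/(-1713 - 1047) = (1/(-5 - 60) - 2*9*(-7))/(-1713 - 1047) = (1/(-65) - 18*(-7))/(-2760) = (-1/65 + 126)*(-1/2760) = (8189/65)*(-1/2760) = -8189/179400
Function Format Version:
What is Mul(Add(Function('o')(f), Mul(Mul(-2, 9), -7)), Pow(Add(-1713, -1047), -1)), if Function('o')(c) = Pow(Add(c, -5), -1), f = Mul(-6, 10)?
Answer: Rational(-8189, 179400) ≈ -0.045647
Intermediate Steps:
f = -60
Function('o')(c) = Pow(Add(-5, c), -1)
Mul(Add(Function('o')(f), Mul(Mul(-2, 9), -7)), Pow(Add(-1713, -1047), -1)) = Mul(Add(Pow(Add(-5, -60), -1), Mul(Mul(-2, 9), -7)), Pow(Add(-1713, -1047), -1)) = Mul(Add(Pow(-65, -1), Mul(-18, -7)), Pow(-2760, -1)) = Mul(Add(Rational(-1, 65), 126), Rational(-1, 2760)) = Mul(Rational(8189, 65), Rational(-1, 2760)) = Rational(-8189, 179400)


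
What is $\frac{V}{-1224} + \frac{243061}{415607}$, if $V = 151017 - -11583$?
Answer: $- \frac{2803341314}{21195957} \approx -132.26$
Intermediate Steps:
$V = 162600$ ($V = 151017 + 11583 = 162600$)
$\frac{V}{-1224} + \frac{243061}{415607} = \frac{162600}{-1224} + \frac{243061}{415607} = 162600 \left(- \frac{1}{1224}\right) + 243061 \cdot \frac{1}{415607} = - \frac{6775}{51} + \frac{243061}{415607} = - \frac{2803341314}{21195957}$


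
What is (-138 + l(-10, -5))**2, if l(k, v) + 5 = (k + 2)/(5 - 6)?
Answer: 18225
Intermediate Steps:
l(k, v) = -7 - k (l(k, v) = -5 + (k + 2)/(5 - 6) = -5 + (2 + k)/(-1) = -5 + (2 + k)*(-1) = -5 + (-2 - k) = -7 - k)
(-138 + l(-10, -5))**2 = (-138 + (-7 - 1*(-10)))**2 = (-138 + (-7 + 10))**2 = (-138 + 3)**2 = (-135)**2 = 18225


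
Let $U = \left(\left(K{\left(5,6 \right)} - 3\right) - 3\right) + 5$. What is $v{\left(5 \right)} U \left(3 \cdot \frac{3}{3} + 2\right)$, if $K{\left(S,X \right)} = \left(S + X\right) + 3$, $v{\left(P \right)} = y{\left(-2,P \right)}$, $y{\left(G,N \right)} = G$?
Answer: $-130$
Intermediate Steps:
$v{\left(P \right)} = -2$
$K{\left(S,X \right)} = 3 + S + X$
$U = 13$ ($U = \left(\left(\left(3 + 5 + 6\right) - 3\right) - 3\right) + 5 = \left(\left(14 - 3\right) - 3\right) + 5 = \left(11 - 3\right) + 5 = 8 + 5 = 13$)
$v{\left(5 \right)} U \left(3 \cdot \frac{3}{3} + 2\right) = \left(-2\right) 13 \left(3 \cdot \frac{3}{3} + 2\right) = - 26 \left(3 \cdot 3 \cdot \frac{1}{3} + 2\right) = - 26 \left(3 \cdot 1 + 2\right) = - 26 \left(3 + 2\right) = \left(-26\right) 5 = -130$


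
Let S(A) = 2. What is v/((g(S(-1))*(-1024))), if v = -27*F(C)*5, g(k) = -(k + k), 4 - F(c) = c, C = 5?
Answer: 135/4096 ≈ 0.032959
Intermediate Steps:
F(c) = 4 - c
g(k) = -2*k
v = 135 (v = -27*(4 - 1*5)*5 = -27*(4 - 5)*5 = -27*(-1)*5 = 27*5 = 135)
v/((g(S(-1))*(-1024))) = 135/((-2*2*(-1024))) = 135/((-4*(-1024))) = 135/4096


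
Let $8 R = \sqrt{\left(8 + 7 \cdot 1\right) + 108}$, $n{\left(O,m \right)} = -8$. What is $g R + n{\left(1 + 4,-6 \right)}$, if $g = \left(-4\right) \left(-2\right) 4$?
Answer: $-8 + 4 \sqrt{123} \approx 36.362$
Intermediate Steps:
$g = 32$ ($g = 8 \cdot 4 = 32$)
$R = \frac{\sqrt{123}}{8}$ ($R = \frac{\sqrt{\left(8 + 7 \cdot 1\right) + 108}}{8} = \frac{\sqrt{\left(8 + 7\right) + 108}}{8} = \frac{\sqrt{15 + 108}}{8} = \frac{\sqrt{123}}{8} \approx 1.3863$)
$g R + n{\left(1 + 4,-6 \right)} = 32 \frac{\sqrt{123}}{8} - 8 = 4 \sqrt{123} - 8 = -8 + 4 \sqrt{123}$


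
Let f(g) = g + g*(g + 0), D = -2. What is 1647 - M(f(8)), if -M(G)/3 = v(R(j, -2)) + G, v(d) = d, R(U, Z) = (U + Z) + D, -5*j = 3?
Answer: 9246/5 ≈ 1849.2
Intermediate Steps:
j = -⅗ (j = -⅕*3 = -⅗ ≈ -0.60000)
R(U, Z) = -2 + U + Z (R(U, Z) = (U + Z) - 2 = -2 + U + Z)
f(g) = g + g² (f(g) = g + g*g = g + g²)
M(G) = 69/5 - 3*G (M(G) = -3*((-2 - ⅗ - 2) + G) = -3*(-23/5 + G) = 69/5 - 3*G)
1647 - M(f(8)) = 1647 - (69/5 - 24*(1 + 8)) = 1647 - (69/5 - 24*9) = 1647 - (69/5 - 3*72) = 1647 - (69/5 - 216) = 1647 - 1*(-1011/5) = 1647 + 1011/5 = 9246/5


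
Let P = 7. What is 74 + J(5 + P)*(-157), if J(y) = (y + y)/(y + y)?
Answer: -83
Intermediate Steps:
J(y) = 1 (J(y) = (2*y)/((2*y)) = (2*y)*(1/(2*y)) = 1)
74 + J(5 + P)*(-157) = 74 + 1*(-157) = 74 - 157 = -83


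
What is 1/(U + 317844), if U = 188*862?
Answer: 1/479900 ≈ 2.0838e-6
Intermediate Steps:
U = 162056
1/(U + 317844) = 1/(162056 + 317844) = 1/479900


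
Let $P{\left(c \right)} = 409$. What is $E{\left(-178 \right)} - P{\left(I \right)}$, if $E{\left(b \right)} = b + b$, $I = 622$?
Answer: $-765$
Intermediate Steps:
$E{\left(b \right)} = 2 b$
$E{\left(-178 \right)} - P{\left(I \right)} = 2 \left(-178\right) - 409 = -356 - 409 = -765$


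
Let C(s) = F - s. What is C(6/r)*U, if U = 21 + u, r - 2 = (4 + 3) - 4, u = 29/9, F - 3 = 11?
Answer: 13952/45 ≈ 310.04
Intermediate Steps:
F = 14 (F = 3 + 11 = 14)
u = 29/9 (u = 29*(⅑) = 29/9 ≈ 3.2222)
r = 5 (r = 2 + ((4 + 3) - 4) = 2 + (7 - 4) = 2 + 3 = 5)
C(s) = 14 - s
U = 218/9 (U = 21 + 29/9 = 218/9 ≈ 24.222)
C(6/r)*U = (14 - 6/5)*(218/9) = (64/5)*(218/9) = 13952/45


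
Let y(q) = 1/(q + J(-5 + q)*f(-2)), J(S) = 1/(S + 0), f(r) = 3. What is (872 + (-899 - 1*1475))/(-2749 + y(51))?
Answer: 3528198/6457355 ≈ 0.54638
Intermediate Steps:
J(S) = 1/S
y(q) = 1/(q + 3/(-5 + q))
(872 + (-899 - 1*1475))/(-2749 + y(51)) = (872 + (-899 - 1*1475))/(-2749 + (-5 + 51)/(3 + 51*(-5 + 51))) = (872 + (-899 - 1475))/(-2749 + 46/(3 + 51*46)) = (872 - 2374)/(-2749 + 46/(3 + 2346)) = -1502/(-2749 + 46/2349) = -1502/(-6457355/2349) = -1502*(-2349/6457355) = 3528198/6457355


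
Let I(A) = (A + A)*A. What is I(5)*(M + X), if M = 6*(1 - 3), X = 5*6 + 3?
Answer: 1050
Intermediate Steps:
I(A) = 2*A**2 (I(A) = (2*A)*A = 2*A**2)
X = 33 (X = 30 + 3 = 33)
M = -12 (M = 6*(-2) = -12)
I(5)*(M + X) = (2*5**2)*(-12 + 33) = (2*25)*21 = 50*21 = 1050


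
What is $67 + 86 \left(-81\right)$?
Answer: $-6899$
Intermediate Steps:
$67 + 86 \left(-81\right) = 67 - 6966 = -6899$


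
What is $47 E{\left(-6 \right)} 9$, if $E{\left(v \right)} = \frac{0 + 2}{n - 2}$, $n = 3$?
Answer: $846$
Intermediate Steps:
$E{\left(v \right)} = 2$ ($E{\left(v \right)} = \frac{0 + 2}{3 - 2} = \frac{2}{1} = 2 \cdot 1 = 2$)
$47 E{\left(-6 \right)} 9 = 47 \cdot 2 \cdot 9 = 94 \cdot 9 = 846$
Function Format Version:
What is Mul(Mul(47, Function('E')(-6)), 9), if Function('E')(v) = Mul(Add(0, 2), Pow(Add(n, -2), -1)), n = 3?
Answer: 846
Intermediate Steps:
Function('E')(v) = 2 (Function('E')(v) = Mul(Add(0, 2), Pow(Add(3, -2), -1)) = Mul(2, Pow(1, -1)) = Mul(2, 1) = 2)
Mul(Mul(47, Function('E')(-6)), 9) = Mul(Mul(47, 2), 9) = Mul(94, 9) = 846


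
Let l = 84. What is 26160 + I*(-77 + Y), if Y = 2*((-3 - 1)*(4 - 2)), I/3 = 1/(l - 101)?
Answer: 444999/17 ≈ 26176.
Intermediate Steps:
I = -3/17 (I = 3/(84 - 101) = 3/(-17) = 3*(-1/17) = -3/17 ≈ -0.17647)
Y = -16 (Y = 2*(-4*2) = 2*(-8) = -16)
26160 + I*(-77 + Y) = 26160 - 3*(-77 - 16)/17 = 26160 - 3/17*(-93) = 26160 + 279/17 = 444999/17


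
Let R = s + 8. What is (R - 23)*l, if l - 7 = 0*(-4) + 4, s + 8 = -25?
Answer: -528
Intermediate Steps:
s = -33 (s = -8 - 25 = -33)
l = 11 (l = 7 + (0*(-4) + 4) = 7 + (0 + 4) = 7 + 4 = 11)
R = -25 (R = -33 + 8 = -25)
(R - 23)*l = (-25 - 23)*11 = -48*11 = -528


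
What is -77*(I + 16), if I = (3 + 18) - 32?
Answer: -385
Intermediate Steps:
I = -11 (I = 21 - 32 = -11)
-77*(I + 16) = -77*(-11 + 16) = -77*5 = -385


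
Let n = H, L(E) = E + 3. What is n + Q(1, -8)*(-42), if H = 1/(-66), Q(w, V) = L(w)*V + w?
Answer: 85931/66 ≈ 1302.0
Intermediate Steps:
L(E) = 3 + E
Q(w, V) = w + V*(3 + w) (Q(w, V) = (3 + w)*V + w = V*(3 + w) + w = w + V*(3 + w))
H = -1/66 ≈ -0.015152
n = -1/66 ≈ -0.015152
n + Q(1, -8)*(-42) = -1/66 + (1 - 8*(3 + 1))*(-42) = -1/66 + (1 - 8*4)*(-42) = -1/66 + (1 - 32)*(-42) = -1/66 - 31*(-42) = -1/66 + 1302 = 85931/66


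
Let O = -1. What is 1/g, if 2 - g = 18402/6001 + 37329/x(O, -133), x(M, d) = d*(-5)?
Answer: -3990665/228267329 ≈ -0.017482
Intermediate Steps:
x(M, d) = -5*d
g = -228267329/3990665 (g = 2 - (18402/6001 + 37329/((-5*(-133)))) = 2 - (18402*(1/6001) + 37329/665) = 2 - (18402/6001 + 37329*(1/665)) = 2 - (18402/6001 + 37329/665) = 2 - 1*236248659/3990665 = 2 - 236248659/3990665 = -228267329/3990665 ≈ -57.200)
1/g = 1/(-228267329/3990665) = -3990665/228267329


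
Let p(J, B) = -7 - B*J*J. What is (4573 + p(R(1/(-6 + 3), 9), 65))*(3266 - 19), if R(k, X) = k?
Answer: 133221163/9 ≈ 1.4802e+7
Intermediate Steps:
p(J, B) = -7 - B*J²
(4573 + p(R(1/(-6 + 3), 9), 65))*(3266 - 19) = (4573 + (-7 - 1*65*(1/(-6 + 3))²))*(3266 - 19) = (4573 + (-7 - 1*65*(1/(-3))²))*3247 = (4573 + (-7 - 1*65*(-⅓)²))*3247 = (4573 + (-7 - 1*65*⅑))*3247 = (4573 + (-7 - 65/9))*3247 = (4573 - 128/9)*3247 = (41029/9)*3247 = 133221163/9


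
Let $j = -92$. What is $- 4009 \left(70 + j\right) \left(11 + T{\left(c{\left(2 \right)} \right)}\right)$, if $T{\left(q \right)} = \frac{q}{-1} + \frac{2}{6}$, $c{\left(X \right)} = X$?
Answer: $\frac{2469544}{3} \approx 8.2318 \cdot 10^{5}$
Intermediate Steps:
$T{\left(q \right)} = \frac{1}{3} - q$ ($T{\left(q \right)} = q \left(-1\right) + 2 \cdot \frac{1}{6} = - q + \frac{1}{3} = \frac{1}{3} - q$)
$- 4009 \left(70 + j\right) \left(11 + T{\left(c{\left(2 \right)} \right)}\right) = - 4009 \left(70 - 92\right) \left(11 + \left(\frac{1}{3} - 2\right)\right) = - 4009 \left(- 22 \left(11 + \left(\frac{1}{3} - 2\right)\right)\right) = - 4009 \left(- 22 \left(11 - \frac{5}{3}\right)\right) = - 4009 \left(\left(-22\right) \frac{28}{3}\right) = \left(-4009\right) \left(- \frac{616}{3}\right) = \frac{2469544}{3}$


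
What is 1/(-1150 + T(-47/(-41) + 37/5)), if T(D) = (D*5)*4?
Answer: -41/40142 ≈ -0.0010214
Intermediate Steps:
T(D) = 20*D (T(D) = (5*D)*4 = 20*D)
1/(-1150 + T(-47/(-41) + 37/5)) = 1/(-1150 + 20*(-47/(-41) + 37/5)) = 1/(-1150 + 20*(-47*(-1/41) + 37*(⅕))) = 1/(-1150 + 20*(47/41 + 37/5)) = 1/(-1150 + 20*(1752/205)) = 1/(-1150 + 7008/41) = 1/(-40142/41) = -41/40142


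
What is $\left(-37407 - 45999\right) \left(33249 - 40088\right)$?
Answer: $570413634$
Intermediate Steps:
$\left(-37407 - 45999\right) \left(33249 - 40088\right) = \left(-83406\right) \left(-6839\right) = 570413634$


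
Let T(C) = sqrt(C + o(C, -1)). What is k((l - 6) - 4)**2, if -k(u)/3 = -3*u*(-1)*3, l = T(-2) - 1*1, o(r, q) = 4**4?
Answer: 273375 - 16038*sqrt(254) ≈ 17771.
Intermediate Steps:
o(r, q) = 256
T(C) = sqrt(256 + C) (T(C) = sqrt(C + 256) = sqrt(256 + C))
l = -1 + sqrt(254) (l = sqrt(256 - 2) - 1*1 = sqrt(254) - 1 = -1 + sqrt(254) ≈ 14.937)
k(u) = -27*u (k(u) = -(-9)*(u*(-1))*3 = -(-9)*-u*3 = -(-9)*(-3*u) = -27*u)
k((l - 6) - 4)**2 = (-27*(((-1 + sqrt(254)) - 6) - 4))**2 = (-27*((-7 + sqrt(254)) - 4))**2 = (-27*(-11 + sqrt(254)))**2 = (297 - 27*sqrt(254))**2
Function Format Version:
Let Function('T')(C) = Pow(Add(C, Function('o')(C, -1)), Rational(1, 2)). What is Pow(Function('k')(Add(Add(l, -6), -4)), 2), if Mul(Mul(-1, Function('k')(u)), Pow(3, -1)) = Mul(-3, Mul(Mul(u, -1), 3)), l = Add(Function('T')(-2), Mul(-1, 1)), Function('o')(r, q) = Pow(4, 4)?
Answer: Add(273375, Mul(-16038, Pow(254, Rational(1, 2)))) ≈ 17771.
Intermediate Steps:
Function('o')(r, q) = 256
Function('T')(C) = Pow(Add(256, C), Rational(1, 2)) (Function('T')(C) = Pow(Add(C, 256), Rational(1, 2)) = Pow(Add(256, C), Rational(1, 2)))
l = Add(-1, Pow(254, Rational(1, 2))) (l = Add(Pow(Add(256, -2), Rational(1, 2)), Mul(-1, 1)) = Add(Pow(254, Rational(1, 2)), -1) = Add(-1, Pow(254, Rational(1, 2))) ≈ 14.937)
Function('k')(u) = Mul(-27, u) (Function('k')(u) = Mul(-3, Mul(-3, Mul(Mul(u, -1), 3))) = Mul(-3, Mul(-3, Mul(Mul(-1, u), 3))) = Mul(-3, Mul(-3, Mul(-3, u))) = Mul(-3, Mul(9, u)) = Mul(-27, u))
Pow(Function('k')(Add(Add(l, -6), -4)), 2) = Pow(Mul(-27, Add(Add(Add(-1, Pow(254, Rational(1, 2))), -6), -4)), 2) = Pow(Mul(-27, Add(Add(-7, Pow(254, Rational(1, 2))), -4)), 2) = Pow(Mul(-27, Add(-11, Pow(254, Rational(1, 2)))), 2) = Pow(Add(297, Mul(-27, Pow(254, Rational(1, 2)))), 2)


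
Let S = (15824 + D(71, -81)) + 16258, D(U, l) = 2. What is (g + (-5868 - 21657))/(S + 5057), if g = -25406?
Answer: -52931/37141 ≈ -1.4251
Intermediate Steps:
S = 32084 (S = (15824 + 2) + 16258 = 15826 + 16258 = 32084)
(g + (-5868 - 21657))/(S + 5057) = (-25406 + (-5868 - 21657))/(32084 + 5057) = (-25406 - 27525)/37141 = -52931*1/37141 = -52931/37141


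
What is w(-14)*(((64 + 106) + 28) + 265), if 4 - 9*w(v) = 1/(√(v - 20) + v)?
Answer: 216221/1035 + 463*I*√34/2070 ≈ 208.91 + 1.3042*I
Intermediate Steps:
w(v) = 4/9 - 1/(9*(v + √(-20 + v))) (w(v) = 4/9 - 1/(9*(√(v - 20) + v)) = 4/9 - 1/(9*(√(-20 + v) + v)) = 4/9 - 1/(9*(v + √(-20 + v))))
w(-14)*(((64 + 106) + 28) + 265) = ((-1 + 4*(-14) + 4*√(-20 - 14))/(9*(-14 + √(-20 - 14))))*(((64 + 106) + 28) + 265) = ((-1 - 56 + 4*√(-34))/(9*(-14 + √(-34))))*((170 + 28) + 265) = ((-1 - 56 + 4*(I*√34))/(9*(-14 + I*√34)))*(198 + 265) = ((-1 - 56 + 4*I*√34)/(9*(-14 + I*√34)))*463 = ((-57 + 4*I*√34)/(9*(-14 + I*√34)))*463 = 463*(-57 + 4*I*√34)/(9*(-14 + I*√34))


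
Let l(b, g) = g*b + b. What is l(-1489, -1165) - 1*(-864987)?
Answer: 2598183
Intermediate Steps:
l(b, g) = b + b*g (l(b, g) = b*g + b = b + b*g)
l(-1489, -1165) - 1*(-864987) = -1489*(1 - 1165) - 1*(-864987) = -1489*(-1164) + 864987 = 1733196 + 864987 = 2598183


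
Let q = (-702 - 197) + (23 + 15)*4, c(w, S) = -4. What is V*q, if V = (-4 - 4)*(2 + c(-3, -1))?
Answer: -11952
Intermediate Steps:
q = -747 (q = -899 + 38*4 = -899 + 152 = -747)
V = 16 (V = (-4 - 4)*(2 - 4) = -8*(-2) = 16)
V*q = 16*(-747) = -11952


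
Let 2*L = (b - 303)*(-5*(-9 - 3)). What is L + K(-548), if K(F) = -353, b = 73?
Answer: -7253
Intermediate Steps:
L = -6900 (L = ((73 - 303)*(-5*(-9 - 3)))/2 = (-(-1150)*(-12))/2 = (-230*60)/2 = (½)*(-13800) = -6900)
L + K(-548) = -6900 - 353 = -7253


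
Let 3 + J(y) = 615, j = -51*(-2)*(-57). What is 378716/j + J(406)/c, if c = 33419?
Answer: -6326375918/97149033 ≈ -65.120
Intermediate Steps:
j = -5814 (j = 102*(-57) = -5814)
J(y) = 612 (J(y) = -3 + 615 = 612)
378716/j + J(406)/c = 378716/(-5814) + 612/33419 = 378716*(-1/5814) + 612*(1/33419) = -189358/2907 + 612/33419 = -6326375918/97149033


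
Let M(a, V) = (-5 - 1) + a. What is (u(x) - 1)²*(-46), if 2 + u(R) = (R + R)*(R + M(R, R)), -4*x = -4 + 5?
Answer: -23/8 ≈ -2.8750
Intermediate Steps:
M(a, V) = -6 + a
x = -¼ (x = -(-4 + 5)/4 = -¼*1 = -¼ ≈ -0.25000)
u(R) = -2 + 2*R*(-6 + 2*R) (u(R) = -2 + (R + R)*(R + (-6 + R)) = -2 + (2*R)*(-6 + 2*R) = -2 + 2*R*(-6 + 2*R))
(u(x) - 1)²*(-46) = ((-2 - 12*(-¼) + 4*(-¼)²) - 1)²*(-46) = ((-2 + 3 + 4*(1/16)) - 1)²*(-46) = ((-2 + 3 + ¼) - 1)²*(-46) = (5/4 - 1)²*(-46) = (¼)²*(-46) = (1/16)*(-46) = -23/8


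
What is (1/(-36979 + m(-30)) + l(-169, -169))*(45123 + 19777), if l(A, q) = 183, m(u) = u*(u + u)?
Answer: 417810364400/35179 ≈ 1.1877e+7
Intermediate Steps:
m(u) = 2*u² (m(u) = u*(2*u) = 2*u²)
(1/(-36979 + m(-30)) + l(-169, -169))*(45123 + 19777) = (1/(-36979 + 2*(-30)²) + 183)*(45123 + 19777) = (1/(-36979 + 2*900) + 183)*64900 = (1/(-36979 + 1800) + 183)*64900 = (1/(-35179) + 183)*64900 = (-1/35179 + 183)*64900 = (6437756/35179)*64900 = 417810364400/35179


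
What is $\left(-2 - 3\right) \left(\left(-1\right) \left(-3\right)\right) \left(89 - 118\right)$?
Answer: $435$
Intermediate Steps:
$\left(-2 - 3\right) \left(\left(-1\right) \left(-3\right)\right) \left(89 - 118\right) = \left(-5\right) 3 \left(-29\right) = \left(-15\right) \left(-29\right) = 435$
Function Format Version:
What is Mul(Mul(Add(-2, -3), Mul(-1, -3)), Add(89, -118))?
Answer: 435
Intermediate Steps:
Mul(Mul(Add(-2, -3), Mul(-1, -3)), Add(89, -118)) = Mul(Mul(-5, 3), -29) = Mul(-15, -29) = 435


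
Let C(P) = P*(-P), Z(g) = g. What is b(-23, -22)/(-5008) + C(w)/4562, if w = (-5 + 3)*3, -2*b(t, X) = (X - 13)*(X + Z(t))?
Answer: 3412287/22846496 ≈ 0.14936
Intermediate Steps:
b(t, X) = -(-13 + X)*(X + t)/2 (b(t, X) = -(X - 13)*(X + t)/2 = -(-13 + X)*(X + t)/2)
w = -6 (w = -2*3 = -6)
C(P) = -P²
b(-23, -22)/(-5008) + C(w)/4562 = (-½*(-22)² + (13/2)*(-22) + (13/2)*(-23) - ½*(-22)*(-23))/(-5008) - 1*(-6)²/4562 = (-½*484 - 143 - 299/2 - 253)*(-1/5008) - 1*36*(1/4562) = (-242 - 143 - 299/2 - 253)*(-1/5008) - 36*1/4562 = -1575/2*(-1/5008) - 18/2281 = 1575/10016 - 18/2281 = 3412287/22846496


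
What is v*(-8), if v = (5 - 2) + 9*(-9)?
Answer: 624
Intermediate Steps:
v = -78 (v = 3 - 81 = -78)
v*(-8) = -78*(-8) = 624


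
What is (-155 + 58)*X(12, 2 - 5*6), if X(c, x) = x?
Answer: 2716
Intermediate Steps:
(-155 + 58)*X(12, 2 - 5*6) = (-155 + 58)*(2 - 5*6) = -97*(2 - 30) = -97*(-28) = 2716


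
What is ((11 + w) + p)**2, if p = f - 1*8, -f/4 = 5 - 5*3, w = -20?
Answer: 529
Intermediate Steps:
f = 40 (f = -4*(5 - 5*3) = -4*(5 - 15) = -4*(-10) = 40)
p = 32 (p = 40 - 1*8 = 40 - 8 = 32)
((11 + w) + p)**2 = ((11 - 20) + 32)**2 = (-9 + 32)**2 = 23**2 = 529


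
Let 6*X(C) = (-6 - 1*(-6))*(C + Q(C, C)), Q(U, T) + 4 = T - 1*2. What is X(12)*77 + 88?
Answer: 88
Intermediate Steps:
Q(U, T) = -6 + T (Q(U, T) = -4 + (T - 1*2) = -4 + (T - 2) = -4 + (-2 + T) = -6 + T)
X(C) = 0 (X(C) = ((-6 - 1*(-6))*(C + (-6 + C)))/6 = ((-6 + 6)*(-6 + 2*C))/6 = (0*(-6 + 2*C))/6 = (1/6)*0 = 0)
X(12)*77 + 88 = 0*77 + 88 = 0 + 88 = 88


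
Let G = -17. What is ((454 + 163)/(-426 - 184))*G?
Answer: 10489/610 ≈ 17.195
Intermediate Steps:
((454 + 163)/(-426 - 184))*G = ((454 + 163)/(-426 - 184))*(-17) = (617/(-610))*(-17) = (617*(-1/610))*(-17) = -617/610*(-17) = 10489/610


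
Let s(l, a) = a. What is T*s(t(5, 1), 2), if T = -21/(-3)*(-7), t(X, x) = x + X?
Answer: -98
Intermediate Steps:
t(X, x) = X + x
T = -49 (T = -21*(-1/3)*(-7) = 7*(-7) = -49)
T*s(t(5, 1), 2) = -49*2 = -98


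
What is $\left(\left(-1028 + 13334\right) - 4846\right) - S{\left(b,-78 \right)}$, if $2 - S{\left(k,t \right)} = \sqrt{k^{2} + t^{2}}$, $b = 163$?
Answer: $7458 + \sqrt{32653} \approx 7638.7$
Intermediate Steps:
$S{\left(k,t \right)} = 2 - \sqrt{k^{2} + t^{2}}$
$\left(\left(-1028 + 13334\right) - 4846\right) - S{\left(b,-78 \right)} = \left(\left(-1028 + 13334\right) - 4846\right) - \left(2 - \sqrt{163^{2} + \left(-78\right)^{2}}\right) = \left(12306 - 4846\right) - \left(2 - \sqrt{26569 + 6084}\right) = 7460 - \left(2 - \sqrt{32653}\right) = 7458 + \sqrt{32653}$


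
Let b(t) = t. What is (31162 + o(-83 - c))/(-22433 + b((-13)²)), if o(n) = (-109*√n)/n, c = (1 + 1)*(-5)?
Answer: -15581/11132 - 109*I*√73/1625272 ≈ -1.3997 - 0.00057301*I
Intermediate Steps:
c = -10 (c = 2*(-5) = -10)
o(n) = -109/√n
(31162 + o(-83 - c))/(-22433 + b((-13)²)) = (31162 - 109/√(-83 - 1*(-10)))/(-22433 + (-13)²) = (31162 - 109/√(-83 + 10))/(-22433 + 169) = (31162 - (-109)*I*√73/73)/(-22264) = (31162 - (-109)*I*√73/73)*(-1/22264) = (31162 + 109*I*√73/73)*(-1/22264) = -15581/11132 - 109*I*√73/1625272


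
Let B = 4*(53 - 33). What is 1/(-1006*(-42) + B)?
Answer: 1/42332 ≈ 2.3623e-5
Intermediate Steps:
B = 80 (B = 4*20 = 80)
1/(-1006*(-42) + B) = 1/(-1006*(-42) + 80) = 1/(42252 + 80) = 1/42332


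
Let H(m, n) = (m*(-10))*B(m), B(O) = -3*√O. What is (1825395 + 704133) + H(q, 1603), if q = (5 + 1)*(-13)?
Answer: 2529528 - 2340*I*√78 ≈ 2.5295e+6 - 20666.0*I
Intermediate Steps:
q = -78 (q = 6*(-13) = -78)
H(m, n) = 30*m^(3/2) (H(m, n) = (m*(-10))*(-3*√m) = (-10*m)*(-3*√m) = 30*m^(3/2))
(1825395 + 704133) + H(q, 1603) = (1825395 + 704133) + 30*(-78)^(3/2) = 2529528 + 30*(-78*I*√78) = 2529528 - 2340*I*√78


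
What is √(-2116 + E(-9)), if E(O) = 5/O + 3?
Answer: I*√19022/3 ≈ 45.973*I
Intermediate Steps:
E(O) = 3 + 5/O (E(O) = 5/O + 3 = 3 + 5/O)
√(-2116 + E(-9)) = √(-2116 + (3 + 5/(-9))) = √(-2116 + (3 + 5*(-⅑))) = √(-2116 + (3 - 5/9)) = √(-2116 + 22/9) = √(-19022/9) = I*√19022/3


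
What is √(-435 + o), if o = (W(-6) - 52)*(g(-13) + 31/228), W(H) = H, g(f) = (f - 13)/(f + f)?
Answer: I*√6509514/114 ≈ 22.38*I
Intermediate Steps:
g(f) = (-13 + f)/(2*f) (g(f) = (-13 + f)/((2*f)) = (-13 + f)*(1/(2*f)) = (-13 + f)/(2*f))
o = -7511/114 (o = (-6 - 52)*((½)*(-13 - 13)/(-13) + 31/228) = -58*((½)*(-1/13)*(-26) + 31*(1/228)) = -58*(1 + 31/228) = -58*259/228 = -7511/114 ≈ -65.886)
√(-435 + o) = √(-435 - 7511/114) = √(-57101/114) = I*√6509514/114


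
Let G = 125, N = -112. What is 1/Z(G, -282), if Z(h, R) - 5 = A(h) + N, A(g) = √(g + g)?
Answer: -107/11199 - 5*√10/11199 ≈ -0.010966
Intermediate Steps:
A(g) = √2*√g (A(g) = √(2*g) = √2*√g)
Z(h, R) = -107 + √2*√h (Z(h, R) = 5 + (√2*√h - 112) = 5 + (-112 + √2*√h) = -107 + √2*√h)
1/Z(G, -282) = 1/(-107 + √2*√125) = 1/(-107 + √2*(5*√5)) = 1/(-107 + 5*√10)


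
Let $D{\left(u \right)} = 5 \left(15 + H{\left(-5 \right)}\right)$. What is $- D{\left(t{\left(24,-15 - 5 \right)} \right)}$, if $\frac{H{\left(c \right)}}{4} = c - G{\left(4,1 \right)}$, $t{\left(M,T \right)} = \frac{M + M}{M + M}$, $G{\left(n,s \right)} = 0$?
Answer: $25$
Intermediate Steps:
$t{\left(M,T \right)} = 1$ ($t{\left(M,T \right)} = \frac{2 M}{2 M} = 2 M \frac{1}{2 M} = 1$)
$H{\left(c \right)} = 4 c$ ($H{\left(c \right)} = 4 \left(c - 0\right) = 4 \left(c + 0\right) = 4 c$)
$D{\left(u \right)} = -25$ ($D{\left(u \right)} = 5 \left(15 + 4 \left(-5\right)\right) = 5 \left(15 - 20\right) = 5 \left(-5\right) = -25$)
$- D{\left(t{\left(24,-15 - 5 \right)} \right)} = \left(-1\right) \left(-25\right) = 25$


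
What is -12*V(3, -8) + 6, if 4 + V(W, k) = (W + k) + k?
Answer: 210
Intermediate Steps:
V(W, k) = -4 + W + 2*k (V(W, k) = -4 + ((W + k) + k) = -4 + (W + 2*k) = -4 + W + 2*k)
-12*V(3, -8) + 6 = -12*(-4 + 3 + 2*(-8)) + 6 = -12*(-4 + 3 - 16) + 6 = -12*(-17) + 6 = 204 + 6 = 210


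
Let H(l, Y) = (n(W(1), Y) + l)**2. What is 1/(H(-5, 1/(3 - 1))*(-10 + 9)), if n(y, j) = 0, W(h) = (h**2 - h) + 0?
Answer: -1/25 ≈ -0.040000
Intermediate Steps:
W(h) = h**2 - h
H(l, Y) = l**2 (H(l, Y) = (0 + l)**2 = l**2)
1/(H(-5, 1/(3 - 1))*(-10 + 9)) = 1/((-5)**2*(-10 + 9)) = 1/(25*(-1)) = 1/(-25) = -1/25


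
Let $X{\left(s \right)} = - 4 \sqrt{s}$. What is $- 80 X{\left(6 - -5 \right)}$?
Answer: $320 \sqrt{11} \approx 1061.3$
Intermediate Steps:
$- 80 X{\left(6 - -5 \right)} = - 80 \left(- 4 \sqrt{6 - -5}\right) = - 80 \left(- 4 \sqrt{6 + 5}\right) = - 80 \left(- 4 \sqrt{11}\right) = 320 \sqrt{11}$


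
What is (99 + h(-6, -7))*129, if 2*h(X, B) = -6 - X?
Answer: 12771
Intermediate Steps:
h(X, B) = -3 - X/2 (h(X, B) = (-6 - X)/2 = -3 - X/2)
(99 + h(-6, -7))*129 = (99 + (-3 - ½*(-6)))*129 = (99 + (-3 + 3))*129 = (99 + 0)*129 = 99*129 = 12771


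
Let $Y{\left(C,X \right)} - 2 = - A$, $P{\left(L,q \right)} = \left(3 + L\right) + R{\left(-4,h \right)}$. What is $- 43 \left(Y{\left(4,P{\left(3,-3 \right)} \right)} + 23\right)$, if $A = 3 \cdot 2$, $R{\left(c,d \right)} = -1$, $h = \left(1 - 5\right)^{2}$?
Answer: $-817$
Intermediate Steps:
$h = 16$ ($h = \left(-4\right)^{2} = 16$)
$P{\left(L,q \right)} = 2 + L$ ($P{\left(L,q \right)} = \left(3 + L\right) - 1 = 2 + L$)
$A = 6$
$Y{\left(C,X \right)} = -4$ ($Y{\left(C,X \right)} = 2 - 6 = -4$)
$- 43 \left(Y{\left(4,P{\left(3,-3 \right)} \right)} + 23\right) = - 43 \left(-4 + 23\right) = \left(-43\right) 19 = -817$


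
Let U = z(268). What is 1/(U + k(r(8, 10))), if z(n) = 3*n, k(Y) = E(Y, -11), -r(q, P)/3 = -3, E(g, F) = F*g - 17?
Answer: 1/688 ≈ 0.0014535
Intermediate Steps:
E(g, F) = -17 + F*g
r(q, P) = 9 (r(q, P) = -3*(-3) = 9)
k(Y) = -17 - 11*Y
U = 804 (U = 3*268 = 804)
1/(U + k(r(8, 10))) = 1/(804 + (-17 - 11*9)) = 1/(804 + (-17 - 99)) = 1/(804 - 116) = 1/688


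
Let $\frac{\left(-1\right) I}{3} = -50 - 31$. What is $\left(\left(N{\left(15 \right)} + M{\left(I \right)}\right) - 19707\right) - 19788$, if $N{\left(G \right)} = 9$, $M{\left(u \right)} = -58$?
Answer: $-39544$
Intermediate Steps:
$I = 243$ ($I = - 3 \left(-50 - 31\right) = \left(-3\right) \left(-81\right) = 243$)
$\left(\left(N{\left(15 \right)} + M{\left(I \right)}\right) - 19707\right) - 19788 = \left(\left(9 - 58\right) - 19707\right) - 19788 = \left(-49 - 19707\right) - 19788 = -19756 - 19788 = -39544$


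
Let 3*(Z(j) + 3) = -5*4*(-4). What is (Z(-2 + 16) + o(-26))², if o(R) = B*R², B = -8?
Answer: 260919409/9 ≈ 2.8991e+7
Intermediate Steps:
Z(j) = 71/3 (Z(j) = -3 + (-5*4*(-4))/3 = -3 + (-20*(-4))/3 = -3 + (⅓)*80 = -3 + 80/3 = 71/3)
o(R) = -8*R²
(Z(-2 + 16) + o(-26))² = (71/3 - 8*(-26)²)² = (71/3 - 8*676)² = (71/3 - 5408)² = (-16153/3)² = 260919409/9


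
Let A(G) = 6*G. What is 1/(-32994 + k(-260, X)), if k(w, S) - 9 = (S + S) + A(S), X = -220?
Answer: -1/34745 ≈ -2.8781e-5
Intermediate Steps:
k(w, S) = 9 + 8*S (k(w, S) = 9 + ((S + S) + 6*S) = 9 + (2*S + 6*S) = 9 + 8*S)
1/(-32994 + k(-260, X)) = 1/(-32994 + (9 + 8*(-220))) = 1/(-32994 + (9 - 1760)) = 1/(-32994 - 1751) = 1/(-34745) = -1/34745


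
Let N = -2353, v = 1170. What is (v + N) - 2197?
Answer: -3380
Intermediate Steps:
(v + N) - 2197 = (1170 - 2353) - 2197 = -1183 - 2197 = -3380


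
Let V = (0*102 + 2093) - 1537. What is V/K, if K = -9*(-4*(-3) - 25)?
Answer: 556/117 ≈ 4.7521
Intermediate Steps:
V = 556 (V = (0 + 2093) - 1537 = 2093 - 1537 = 556)
K = 117 (K = -9*(12 - 25) = -9*(-13) = 117)
V/K = 556/117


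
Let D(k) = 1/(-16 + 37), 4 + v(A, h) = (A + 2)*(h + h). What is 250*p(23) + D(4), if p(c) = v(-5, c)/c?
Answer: -745477/483 ≈ -1543.4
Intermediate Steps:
v(A, h) = -4 + 2*h*(2 + A) (v(A, h) = -4 + (A + 2)*(h + h) = -4 + (2 + A)*(2*h) = -4 + 2*h*(2 + A))
D(k) = 1/21
p(c) = (-4 - 6*c)/c (p(c) = (-4 + 4*c + 2*(-5)*c)/c = (-4 + 4*c - 10*c)/c = (-4 - 6*c)/c)
250*p(23) + D(4) = 250*(-6 - 4/23) + 1/21 = 250*(-142/23) + 1/21 = -35500/23 + 1/21 = -745477/483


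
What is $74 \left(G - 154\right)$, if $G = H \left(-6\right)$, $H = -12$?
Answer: $-6068$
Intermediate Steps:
$G = 72$ ($G = \left(-12\right) \left(-6\right) = 72$)
$74 \left(G - 154\right) = 74 \left(72 - 154\right) = 74 \left(-82\right) = -6068$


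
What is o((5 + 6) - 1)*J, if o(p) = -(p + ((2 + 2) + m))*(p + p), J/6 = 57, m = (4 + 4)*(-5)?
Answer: 177840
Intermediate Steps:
m = -40 (m = 8*(-5) = -40)
J = 342 (J = 6*57 = 342)
o(p) = -2*p*(-36 + p) (o(p) = -(p + ((2 + 2) - 40))*(p + p) = -(p + (4 - 40))*2*p = -(p - 36)*2*p = -(-36 + p)*2*p = -2*p*(-36 + p))
o((5 + 6) - 1)*J = (2*((5 + 6) - 1)*(36 - ((5 + 6) - 1)))*342 = (2*(11 - 1)*(36 - (11 - 1)))*342 = (2*10*(36 - 1*10))*342 = (2*10*(36 - 10))*342 = (2*10*26)*342 = 520*342 = 177840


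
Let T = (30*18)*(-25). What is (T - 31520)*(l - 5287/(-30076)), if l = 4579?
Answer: -1550075640205/7519 ≈ -2.0615e+8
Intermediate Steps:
T = -13500 (T = 540*(-25) = -13500)
(T - 31520)*(l - 5287/(-30076)) = (-13500 - 31520)*(4579 - 5287/(-30076)) = -45020*(4579 - 5287*(-1/30076)) = -45020*(4579 + 5287/30076) = -45020*137723291/30076 = -1550075640205/7519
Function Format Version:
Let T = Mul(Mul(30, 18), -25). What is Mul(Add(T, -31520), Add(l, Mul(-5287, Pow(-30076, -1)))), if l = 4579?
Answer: Rational(-1550075640205, 7519) ≈ -2.0615e+8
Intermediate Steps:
T = -13500 (T = Mul(540, -25) = -13500)
Mul(Add(T, -31520), Add(l, Mul(-5287, Pow(-30076, -1)))) = Mul(Add(-13500, -31520), Add(4579, Mul(-5287, Pow(-30076, -1)))) = Mul(-45020, Add(4579, Mul(-5287, Rational(-1, 30076)))) = Mul(-45020, Add(4579, Rational(5287, 30076))) = Mul(-45020, Rational(137723291, 30076)) = Rational(-1550075640205, 7519)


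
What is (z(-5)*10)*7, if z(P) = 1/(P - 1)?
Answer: -35/3 ≈ -11.667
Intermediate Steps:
z(P) = 1/(-1 + P)
(z(-5)*10)*7 = (10/(-1 - 5))*7 = (10/(-6))*7 = -⅙*10*7 = -5/3*7 = -35/3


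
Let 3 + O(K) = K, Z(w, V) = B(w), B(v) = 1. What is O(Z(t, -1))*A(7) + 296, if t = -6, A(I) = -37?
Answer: 370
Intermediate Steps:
Z(w, V) = 1
O(K) = -3 + K
O(Z(t, -1))*A(7) + 296 = (-3 + 1)*(-37) + 296 = -2*(-37) + 296 = 74 + 296 = 370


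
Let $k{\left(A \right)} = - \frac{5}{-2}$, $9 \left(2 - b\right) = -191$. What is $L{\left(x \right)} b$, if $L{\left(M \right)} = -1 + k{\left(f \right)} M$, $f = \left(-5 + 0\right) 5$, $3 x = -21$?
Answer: $- \frac{7733}{18} \approx -429.61$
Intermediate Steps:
$x = -7$ ($x = \frac{1}{3} \left(-21\right) = -7$)
$b = \frac{209}{9}$ ($b = 2 - - \frac{191}{9} = 2 + \frac{191}{9} = \frac{209}{9} \approx 23.222$)
$f = -25$ ($f = \left(-5\right) 5 = -25$)
$k{\left(A \right)} = \frac{5}{2}$ ($k{\left(A \right)} = \left(-5\right) \left(- \frac{1}{2}\right) = \frac{5}{2}$)
$L{\left(M \right)} = -1 + \frac{5 M}{2}$
$L{\left(x \right)} b = \left(-1 + \frac{5}{2} \left(-7\right)\right) \frac{209}{9} = \left(-1 - \frac{35}{2}\right) \frac{209}{9} = \left(- \frac{37}{2}\right) \frac{209}{9} = - \frac{7733}{18}$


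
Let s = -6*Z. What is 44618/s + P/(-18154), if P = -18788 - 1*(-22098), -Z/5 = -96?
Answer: -204881993/13070880 ≈ -15.675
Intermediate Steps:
Z = 480 (Z = -5*(-96) = 480)
P = 3310 (P = -18788 + 22098 = 3310)
s = -2880 (s = -6*480 = -2880)
44618/s + P/(-18154) = 44618/(-2880) + 3310/(-18154) = 44618*(-1/2880) + 3310*(-1/18154) = -22309/1440 - 1655/9077 = -204881993/13070880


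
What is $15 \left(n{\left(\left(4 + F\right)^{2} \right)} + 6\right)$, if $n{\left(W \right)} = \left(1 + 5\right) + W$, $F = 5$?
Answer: $1395$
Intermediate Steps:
$n{\left(W \right)} = 6 + W$
$15 \left(n{\left(\left(4 + F\right)^{2} \right)} + 6\right) = 15 \left(\left(6 + \left(4 + 5\right)^{2}\right) + 6\right) = 15 \left(\left(6 + 9^{2}\right) + 6\right) = 15 \left(\left(6 + 81\right) + 6\right) = 15 \left(87 + 6\right) = 15 \cdot 93 = 1395$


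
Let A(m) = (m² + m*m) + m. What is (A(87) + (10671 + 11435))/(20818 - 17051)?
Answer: 37331/3767 ≈ 9.9100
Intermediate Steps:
A(m) = m + 2*m² (A(m) = (m² + m²) + m = 2*m² + m = m + 2*m²)
(A(87) + (10671 + 11435))/(20818 - 17051) = (87*(1 + 2*87) + (10671 + 11435))/(20818 - 17051) = (87*(1 + 174) + 22106)/3767 = (87*175 + 22106)*(1/3767) = (15225 + 22106)*(1/3767) = 37331*(1/3767) = 37331/3767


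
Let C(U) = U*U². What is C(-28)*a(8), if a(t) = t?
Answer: -175616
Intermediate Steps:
C(U) = U³
C(-28)*a(8) = (-28)³*8 = -21952*8 = -175616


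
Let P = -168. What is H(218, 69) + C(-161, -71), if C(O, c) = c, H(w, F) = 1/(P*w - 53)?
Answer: -2604068/36677 ≈ -71.000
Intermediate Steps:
H(w, F) = 1/(-53 - 168*w) (H(w, F) = 1/(-168*w - 53) = 1/(-53 - 168*w))
H(218, 69) + C(-161, -71) = -1/(53 + 168*218) - 71 = -1/(53 + 36624) - 71 = -1/36677 - 71 = -2604068/36677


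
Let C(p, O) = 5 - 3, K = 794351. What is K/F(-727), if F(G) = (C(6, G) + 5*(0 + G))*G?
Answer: 794351/2641191 ≈ 0.30076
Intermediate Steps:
C(p, O) = 2
F(G) = G*(2 + 5*G) (F(G) = (2 + 5*(0 + G))*G = (2 + 5*G)*G = G*(2 + 5*G))
K/F(-727) = 794351/((-727*(2 + 5*(-727)))) = 794351/((-727*(2 - 3635))) = 794351/((-727*(-3633))) = 794351/2641191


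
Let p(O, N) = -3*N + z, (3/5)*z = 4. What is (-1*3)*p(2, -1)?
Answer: -29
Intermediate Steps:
z = 20/3 (z = (5/3)*4 = 20/3 ≈ 6.6667)
p(O, N) = 20/3 - 3*N (p(O, N) = -3*N + 20/3 = 20/3 - 3*N)
(-1*3)*p(2, -1) = (-1*3)*(20/3 - 3*(-1)) = -3*(20/3 + 3) = -3*29/3 = -29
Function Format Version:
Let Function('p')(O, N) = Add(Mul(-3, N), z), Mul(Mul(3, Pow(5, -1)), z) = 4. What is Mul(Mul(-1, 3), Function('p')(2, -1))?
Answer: -29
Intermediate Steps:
z = Rational(20, 3) (z = Mul(Rational(5, 3), 4) = Rational(20, 3) ≈ 6.6667)
Function('p')(O, N) = Add(Rational(20, 3), Mul(-3, N)) (Function('p')(O, N) = Add(Mul(-3, N), Rational(20, 3)) = Add(Rational(20, 3), Mul(-3, N)))
Mul(Mul(-1, 3), Function('p')(2, -1)) = Mul(Mul(-1, 3), Add(Rational(20, 3), Mul(-3, -1))) = Mul(-3, Add(Rational(20, 3), 3)) = Mul(-3, Rational(29, 3)) = -29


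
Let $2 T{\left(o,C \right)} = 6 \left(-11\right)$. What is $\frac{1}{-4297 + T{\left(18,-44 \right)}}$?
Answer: $- \frac{1}{4330} \approx -0.00023095$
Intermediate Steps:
$T{\left(o,C \right)} = -33$ ($T{\left(o,C \right)} = \frac{6 \left(-11\right)}{2} = \frac{1}{2} \left(-66\right) = -33$)
$\frac{1}{-4297 + T{\left(18,-44 \right)}} = \frac{1}{-4297 - 33} = \frac{1}{-4330} = - \frac{1}{4330}$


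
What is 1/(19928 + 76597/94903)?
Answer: 94903/1891303581 ≈ 5.0179e-5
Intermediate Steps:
1/(19928 + 76597/94903) = 1/(1891303581/94903) = 94903/1891303581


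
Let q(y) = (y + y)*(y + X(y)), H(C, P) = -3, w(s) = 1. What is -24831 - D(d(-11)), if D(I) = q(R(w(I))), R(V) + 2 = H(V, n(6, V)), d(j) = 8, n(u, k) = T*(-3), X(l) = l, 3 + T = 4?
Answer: -24931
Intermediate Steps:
T = 1 (T = -3 + 4 = 1)
n(u, k) = -3 (n(u, k) = 1*(-3) = -3)
R(V) = -5 (R(V) = -2 - 3 = -5)
q(y) = 4*y² (q(y) = (y + y)*(y + y) = (2*y)*(2*y) = 4*y²)
D(I) = 100 (D(I) = 4*(-5)² = 4*25 = 100)
-24831 - D(d(-11)) = -24831 - 1*100 = -24831 - 100 = -24931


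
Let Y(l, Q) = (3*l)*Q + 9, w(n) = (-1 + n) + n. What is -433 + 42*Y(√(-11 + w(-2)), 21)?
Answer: -55 + 10584*I ≈ -55.0 + 10584.0*I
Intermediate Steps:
w(n) = -1 + 2*n
Y(l, Q) = 9 + 3*Q*l (Y(l, Q) = 3*Q*l + 9 = 9 + 3*Q*l)
-433 + 42*Y(√(-11 + w(-2)), 21) = -433 + 42*(9 + 3*21*√(-11 + (-1 + 2*(-2)))) = -433 + 42*(9 + 3*21*√(-11 + (-1 - 4))) = -433 + 42*(9 + 3*21*√(-11 - 5)) = -433 + 42*(9 + 3*21*√(-16)) = -433 + 42*(9 + 3*21*(4*I)) = -433 + 42*(9 + 252*I) = -433 + (378 + 10584*I) = -55 + 10584*I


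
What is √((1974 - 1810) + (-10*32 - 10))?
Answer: I*√166 ≈ 12.884*I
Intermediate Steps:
√((1974 - 1810) + (-10*32 - 10)) = √(164 + (-320 - 10)) = √(164 - 330) = √(-166) = I*√166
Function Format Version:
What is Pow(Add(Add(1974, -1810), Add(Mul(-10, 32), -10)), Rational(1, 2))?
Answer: Mul(I, Pow(166, Rational(1, 2))) ≈ Mul(12.884, I)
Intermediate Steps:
Pow(Add(Add(1974, -1810), Add(Mul(-10, 32), -10)), Rational(1, 2)) = Pow(Add(164, Add(-320, -10)), Rational(1, 2)) = Pow(Add(164, -330), Rational(1, 2)) = Pow(-166, Rational(1, 2)) = Mul(I, Pow(166, Rational(1, 2)))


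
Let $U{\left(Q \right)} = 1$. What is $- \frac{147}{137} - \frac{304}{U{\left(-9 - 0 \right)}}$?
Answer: $- \frac{41795}{137} \approx -305.07$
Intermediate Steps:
$- \frac{147}{137} - \frac{304}{U{\left(-9 - 0 \right)}} = - \frac{147}{137} - \frac{304}{1} = \left(-147\right) \frac{1}{137} - 304 = - \frac{147}{137} - 304 = - \frac{41795}{137}$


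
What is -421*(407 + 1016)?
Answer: -599083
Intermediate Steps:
-421*(407 + 1016) = -421*1423 = -599083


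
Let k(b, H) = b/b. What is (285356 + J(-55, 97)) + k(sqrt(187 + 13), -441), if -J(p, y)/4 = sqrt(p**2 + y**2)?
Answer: 285357 - 4*sqrt(12434) ≈ 2.8491e+5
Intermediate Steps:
k(b, H) = 1
J(p, y) = -4*sqrt(p**2 + y**2)
(285356 + J(-55, 97)) + k(sqrt(187 + 13), -441) = (285356 - 4*sqrt((-55)**2 + 97**2)) + 1 = (285356 - 4*sqrt(3025 + 9409)) + 1 = (285356 - 4*sqrt(12434)) + 1 = 285357 - 4*sqrt(12434)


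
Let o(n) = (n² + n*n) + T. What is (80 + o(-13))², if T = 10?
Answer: 183184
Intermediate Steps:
o(n) = 10 + 2*n² (o(n) = (n² + n*n) + 10 = (n² + n²) + 10 = 2*n² + 10 = 10 + 2*n²)
(80 + o(-13))² = (80 + (10 + 2*(-13)²))² = (80 + (10 + 2*169))² = (80 + (10 + 338))² = (80 + 348)² = 428² = 183184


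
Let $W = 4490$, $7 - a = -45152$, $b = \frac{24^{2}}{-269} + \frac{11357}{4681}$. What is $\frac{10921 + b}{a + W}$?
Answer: $\frac{13751961846}{62517474661} \approx 0.21997$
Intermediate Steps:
$b = \frac{358777}{1259189}$ ($b = 576 \left(- \frac{1}{269}\right) + 11357 \cdot \frac{1}{4681} = - \frac{576}{269} + \frac{11357}{4681} = \frac{358777}{1259189} \approx 0.28493$)
$a = 45159$ ($a = 7 - -45152 = 7 + 45152 = 45159$)
$\frac{10921 + b}{a + W} = \frac{10921 + \frac{358777}{1259189}}{45159 + 4490} = \frac{13751961846}{1259189 \cdot 49649} = \frac{13751961846}{1259189} \cdot \frac{1}{49649} = \frac{13751961846}{62517474661}$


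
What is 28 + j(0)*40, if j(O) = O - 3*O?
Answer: 28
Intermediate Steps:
j(O) = -2*O
28 + j(0)*40 = 28 - 2*0*40 = 28 + 0*40 = 28 + 0 = 28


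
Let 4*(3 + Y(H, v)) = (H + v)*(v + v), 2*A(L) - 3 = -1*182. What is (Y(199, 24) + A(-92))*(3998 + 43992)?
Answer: 123982165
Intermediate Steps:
A(L) = -179/2 (A(L) = 3/2 + (-1*182)/2 = 3/2 + (½)*(-182) = 3/2 - 91 = -179/2)
Y(H, v) = -3 + v*(H + v)/2 (Y(H, v) = -3 + ((H + v)*(v + v))/4 = -3 + ((H + v)*(2*v))/4 = -3 + (2*v*(H + v))/4 = -3 + v*(H + v)/2)
(Y(199, 24) + A(-92))*(3998 + 43992) = ((-3 + (½)*24² + (½)*199*24) - 179/2)*(3998 + 43992) = ((-3 + (½)*576 + 2388) - 179/2)*47990 = ((-3 + 288 + 2388) - 179/2)*47990 = (2673 - 179/2)*47990 = (5167/2)*47990 = 123982165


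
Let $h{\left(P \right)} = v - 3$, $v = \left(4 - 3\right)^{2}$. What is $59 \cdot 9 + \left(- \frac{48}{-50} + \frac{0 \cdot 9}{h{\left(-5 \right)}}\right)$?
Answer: $\frac{13299}{25} \approx 531.96$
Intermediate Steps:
$v = 1$ ($v = 1^{2} = 1$)
$h{\left(P \right)} = -2$ ($h{\left(P \right)} = 1 - 3 = -2$)
$59 \cdot 9 + \left(- \frac{48}{-50} + \frac{0 \cdot 9}{h{\left(-5 \right)}}\right) = 59 \cdot 9 + \left(- \frac{48}{-50} + \frac{0 \cdot 9}{-2}\right) = 531 + \left(\left(-48\right) \left(- \frac{1}{50}\right) + 0 \left(- \frac{1}{2}\right)\right) = 531 + \left(\frac{24}{25} + 0\right) = 531 + \frac{24}{25} = \frac{13299}{25}$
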